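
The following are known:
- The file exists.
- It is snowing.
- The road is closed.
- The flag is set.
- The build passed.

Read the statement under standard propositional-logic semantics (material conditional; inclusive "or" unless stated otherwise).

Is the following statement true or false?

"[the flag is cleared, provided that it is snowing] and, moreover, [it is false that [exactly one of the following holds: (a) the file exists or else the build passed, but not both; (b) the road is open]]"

The statement is false.

Let P = "it is snowing" (T), V = "the flag is set" (T), S = "the file exists" (T), L = "the build passed" (T), W = "the road is closed" (T).
This is (P -> ~V) & ~((S xor L) xor ~W).

~V = ~T = F
P -> ~V = T -> F = F
S xor L = T xor T = F
~W = ~T = F
(S xor L) xor ~W = F xor F = F
~((S xor L) xor ~W) = ~F = T
(P -> ~V) & ~((S xor L) xor ~W) = F & T = F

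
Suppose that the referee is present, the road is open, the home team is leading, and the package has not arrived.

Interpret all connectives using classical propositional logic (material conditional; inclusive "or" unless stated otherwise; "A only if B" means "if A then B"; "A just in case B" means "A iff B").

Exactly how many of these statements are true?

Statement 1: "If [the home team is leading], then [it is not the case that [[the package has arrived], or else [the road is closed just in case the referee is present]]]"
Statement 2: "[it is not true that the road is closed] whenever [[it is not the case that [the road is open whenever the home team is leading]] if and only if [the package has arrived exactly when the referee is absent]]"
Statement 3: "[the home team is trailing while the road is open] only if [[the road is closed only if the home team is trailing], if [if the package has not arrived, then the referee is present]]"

Let S = "the home team is leading" (T), V = "the package has arrived" (F), G = "the road is closed" (F), D = "the referee is present" (T).

Statement 1: In symbols: S -> ~(V | (G <-> D))

G <-> D = F <-> T = F
V | (G <-> D) = F | F = F
~(V | (G <-> D)) = ~F = T
S -> ~(V | (G <-> D)) = T -> T = T
Thus Statement 1 is true.

Statement 2: In symbols: (~(S -> ~G) <-> (V <-> ~D)) -> ~G

~G = ~F = T
S -> ~G = T -> T = T
~(S -> ~G) = ~T = F
~D = ~T = F
V <-> ~D = F <-> F = T
~(S -> ~G) <-> (V <-> ~D) = F <-> T = F
~G = ~F = T
(~(S -> ~G) <-> (V <-> ~D)) -> ~G = F -> T = T
Thus Statement 2 is true.

Statement 3: Parsed as (~S & ~G) -> ((~V -> D) -> (G -> ~S))

~S = ~T = F
~G = ~F = T
~S & ~G = F & T = F
~V = ~F = T
~V -> D = T -> T = T
~S = ~T = F
G -> ~S = F -> F = T
(~V -> D) -> (G -> ~S) = T -> T = T
(~S & ~G) -> ((~V -> D) -> (G -> ~S)) = F -> T = T
Thus Statement 3 is true.

Count: 3.

3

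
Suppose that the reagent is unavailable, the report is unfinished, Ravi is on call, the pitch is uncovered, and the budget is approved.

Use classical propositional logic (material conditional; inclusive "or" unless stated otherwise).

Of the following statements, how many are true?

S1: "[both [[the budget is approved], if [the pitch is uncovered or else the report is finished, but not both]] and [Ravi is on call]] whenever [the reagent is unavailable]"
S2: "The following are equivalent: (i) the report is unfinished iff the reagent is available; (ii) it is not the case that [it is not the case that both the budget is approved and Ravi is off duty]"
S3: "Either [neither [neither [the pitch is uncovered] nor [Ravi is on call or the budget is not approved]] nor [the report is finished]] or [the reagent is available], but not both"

3

Let Q = "the reagent is available" (F), V = "the pitch is covered" (F), G = "the report is finished" (F), S = "the budget is approved" (T), D = "Ravi is on call" (T).

S1: In symbols: ~Q -> (((~V xor G) -> S) & D)

~Q = ~F = T
~V = ~F = T
~V xor G = T xor F = T
(~V xor G) -> S = T -> T = T
((~V xor G) -> S) & D = T & T = T
~Q -> (((~V xor G) -> S) & D) = T -> T = T
Hence S1 is true.

S2: This is (~G <-> Q) <-> ~(S nand ~D).

~G = ~F = T
~G <-> Q = T <-> F = F
~D = ~T = F
S nand ~D = T nand F = T
~(S nand ~D) = ~T = F
(~G <-> Q) <-> ~(S nand ~D) = F <-> F = T
Thus S2 is true.

S3: Parsed as ((~V nor (D | ~S)) nor G) xor Q

~V = ~F = T
~S = ~T = F
D | ~S = T | F = T
~V nor (D | ~S) = T nor T = F
(~V nor (D | ~S)) nor G = F nor F = T
((~V nor (D | ~S)) nor G) xor Q = T xor F = T
Hence S3 is true.

Count: 3.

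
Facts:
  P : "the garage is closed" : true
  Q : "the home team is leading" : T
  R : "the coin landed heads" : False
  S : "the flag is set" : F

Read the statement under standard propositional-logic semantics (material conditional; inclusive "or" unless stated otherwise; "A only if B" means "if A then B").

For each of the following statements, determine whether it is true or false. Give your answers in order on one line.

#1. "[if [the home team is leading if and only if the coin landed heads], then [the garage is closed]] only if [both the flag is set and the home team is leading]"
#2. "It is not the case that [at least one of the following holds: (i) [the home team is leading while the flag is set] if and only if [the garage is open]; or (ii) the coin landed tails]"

#1 F / #2 F

#1: This is ((Q <-> R) -> P) -> (S & Q).

Q <-> R = T <-> F = F
(Q <-> R) -> P = F -> T = T
S & Q = F & T = F
((Q <-> R) -> P) -> (S & Q) = T -> F = F
Thus #1 is false.

#2: Parsed as ~(((Q & S) <-> ~P) | ~R)

Q & S = T & F = F
~P = ~T = F
(Q & S) <-> ~P = F <-> F = T
~R = ~F = T
((Q & S) <-> ~P) | ~R = T | T = T
~(((Q & S) <-> ~P) | ~R) = ~T = F
Thus #2 is false.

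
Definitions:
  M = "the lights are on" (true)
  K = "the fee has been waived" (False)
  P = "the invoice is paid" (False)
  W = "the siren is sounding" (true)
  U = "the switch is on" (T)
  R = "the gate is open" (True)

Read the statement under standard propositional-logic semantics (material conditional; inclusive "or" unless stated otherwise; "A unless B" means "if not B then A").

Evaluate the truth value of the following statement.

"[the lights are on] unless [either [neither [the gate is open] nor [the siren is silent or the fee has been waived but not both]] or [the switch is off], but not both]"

true

Values: M=True, R=True, W=True, K=False, U=True.
In symbols: M or ((R nor (not W xor K)) xor not U)

not W = not True = False
not W xor K = False xor False = False
R nor (not W xor K) = True nor False = False
not U = not True = False
(R nor (not W xor K)) xor not U = False xor False = False
M or ((R nor (not W xor K)) xor not U) = True or False = True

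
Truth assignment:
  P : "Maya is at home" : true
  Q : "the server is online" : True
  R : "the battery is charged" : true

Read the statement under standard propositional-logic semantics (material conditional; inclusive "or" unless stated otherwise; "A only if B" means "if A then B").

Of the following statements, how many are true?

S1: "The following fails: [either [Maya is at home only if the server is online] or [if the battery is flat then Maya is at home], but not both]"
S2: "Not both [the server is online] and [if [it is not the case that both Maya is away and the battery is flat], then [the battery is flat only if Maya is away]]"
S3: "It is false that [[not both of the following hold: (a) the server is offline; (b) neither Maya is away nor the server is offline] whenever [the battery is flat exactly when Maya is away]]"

1

S1: In symbols: not ((P -> Q) xor (not R -> P))

P -> Q = True -> True = True
not R = not True = False
not R -> P = False -> True = True
(P -> Q) xor (not R -> P) = True xor True = False
not ((P -> Q) xor (not R -> P)) = not False = True
So S1 is true.

S2: This is Q nand ((not P nand not R) -> (not R -> not P)).

not P = not True = False
not R = not True = False
not P nand not R = False nand False = True
not R = not True = False
not P = not True = False
not R -> not P = False -> False = True
(not P nand not R) -> (not R -> not P) = True -> True = True
Q nand ((not P nand not R) -> (not R -> not P)) = True nand True = False
So S2 is false.

S3: In symbols: not ((not R iff not P) -> (not Q nand (not P nor not Q)))

not R = not True = False
not P = not True = False
not R iff not P = False iff False = True
not Q = not True = False
not P = not True = False
not Q = not True = False
not P nor not Q = False nor False = True
not Q nand (not P nor not Q) = False nand True = True
(not R iff not P) -> (not Q nand (not P nor not Q)) = True -> True = True
not ((not R iff not P) -> (not Q nand (not P nor not Q))) = not True = False
Hence S3 is false.

Count: 1.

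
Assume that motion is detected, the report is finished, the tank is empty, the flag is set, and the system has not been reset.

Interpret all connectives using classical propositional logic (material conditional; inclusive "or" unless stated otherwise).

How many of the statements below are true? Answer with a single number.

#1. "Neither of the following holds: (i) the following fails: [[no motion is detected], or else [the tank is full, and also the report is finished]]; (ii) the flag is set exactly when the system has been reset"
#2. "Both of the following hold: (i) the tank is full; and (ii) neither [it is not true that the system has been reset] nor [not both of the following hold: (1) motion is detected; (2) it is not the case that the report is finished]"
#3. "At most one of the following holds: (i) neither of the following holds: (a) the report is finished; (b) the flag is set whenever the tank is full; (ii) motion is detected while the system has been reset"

Let Q = "motion is detected" (T), D = "the tank is full" (F), W = "the report is finished" (T), M = "the flag is set" (T), G = "the system has been reset" (F).

#1: Formalization: ¬(¬Q ∨ (D ∧ W)) ↓ (M ↔ G)

¬Q = ¬T = F
D ∧ W = F ∧ T = F
¬Q ∨ (D ∧ W) = F ∨ F = F
¬(¬Q ∨ (D ∧ W)) = ¬F = T
M ↔ G = T ↔ F = F
¬(¬Q ∨ (D ∧ W)) ↓ (M ↔ G) = T ↓ F = F
So #1 is false.

#2: In symbols: D ∧ (¬G ↓ (Q ↑ ¬W))

¬G = ¬F = T
¬W = ¬T = F
Q ↑ ¬W = T ↑ F = T
¬G ↓ (Q ↑ ¬W) = T ↓ T = F
D ∧ (¬G ↓ (Q ↑ ¬W)) = F ∧ F = F
So #2 is false.

#3: In symbols: (W ↓ (D → M)) ↑ (Q ∧ G)

D → M = F → T = T
W ↓ (D → M) = T ↓ T = F
Q ∧ G = T ∧ F = F
(W ↓ (D → M)) ↑ (Q ∧ G) = F ↑ F = T
Thus #3 is true.

Count: 1.

1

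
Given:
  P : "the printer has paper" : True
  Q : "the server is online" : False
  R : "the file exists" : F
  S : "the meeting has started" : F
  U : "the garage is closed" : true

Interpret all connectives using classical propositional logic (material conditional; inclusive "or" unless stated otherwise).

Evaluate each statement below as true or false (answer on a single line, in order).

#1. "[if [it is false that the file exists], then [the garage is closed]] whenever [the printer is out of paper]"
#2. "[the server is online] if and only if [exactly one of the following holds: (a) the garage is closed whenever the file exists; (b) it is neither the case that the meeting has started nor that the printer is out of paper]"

#1 true; #2 true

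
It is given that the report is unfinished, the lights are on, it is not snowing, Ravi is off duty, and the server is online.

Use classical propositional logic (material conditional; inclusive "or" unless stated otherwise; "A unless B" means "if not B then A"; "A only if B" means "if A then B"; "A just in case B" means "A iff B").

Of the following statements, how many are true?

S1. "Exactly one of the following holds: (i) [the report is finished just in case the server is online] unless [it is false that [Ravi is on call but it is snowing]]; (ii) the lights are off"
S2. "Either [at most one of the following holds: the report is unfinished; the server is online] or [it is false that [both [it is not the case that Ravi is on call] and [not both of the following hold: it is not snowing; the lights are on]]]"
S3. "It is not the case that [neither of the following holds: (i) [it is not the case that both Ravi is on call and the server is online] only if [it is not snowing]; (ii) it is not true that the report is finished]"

Let V = "the report is finished" (False), M = "the server is online" (True), U = "Ravi is on call" (False), Q = "it is snowing" (False), P = "the lights are on" (True).

S1: This is ((V iff M) or not (U and Q)) xor not P.

V iff M = False iff True = False
U and Q = False and False = False
not (U and Q) = not False = True
(V iff M) or not (U and Q) = False or True = True
not P = not True = False
((V iff M) or not (U and Q)) xor not P = True xor False = True
Hence S1 is true.

S2: This is (not V nand M) or not (not U and (not Q nand P)).

not V = not False = True
not V nand M = True nand True = False
not U = not False = True
not Q = not False = True
not Q nand P = True nand True = False
not U and (not Q nand P) = True and False = False
not (not U and (not Q nand P)) = not False = True
(not V nand M) or not (not U and (not Q nand P)) = False or True = True
So S2 is true.

S3: In symbols: not (((U nand M) -> not Q) nor not V)

U nand M = False nand True = True
not Q = not False = True
(U nand M) -> not Q = True -> True = True
not V = not False = True
((U nand M) -> not Q) nor not V = True nor True = False
not (((U nand M) -> not Q) nor not V) = not False = True
So S3 is true.

3 of the 3 statements are true.

3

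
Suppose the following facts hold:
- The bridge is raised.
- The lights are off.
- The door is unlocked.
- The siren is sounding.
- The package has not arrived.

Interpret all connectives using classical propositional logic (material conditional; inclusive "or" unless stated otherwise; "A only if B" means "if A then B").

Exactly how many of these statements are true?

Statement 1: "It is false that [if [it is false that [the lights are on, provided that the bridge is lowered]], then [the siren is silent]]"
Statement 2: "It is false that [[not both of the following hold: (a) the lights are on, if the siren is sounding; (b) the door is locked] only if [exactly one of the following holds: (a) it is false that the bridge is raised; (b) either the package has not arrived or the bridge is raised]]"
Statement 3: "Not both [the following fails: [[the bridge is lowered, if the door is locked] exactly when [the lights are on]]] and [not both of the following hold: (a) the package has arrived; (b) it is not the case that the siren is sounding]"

Let R = "the bridge is raised" (T), S = "the lights are on" (F), N = "the siren is sounding" (T), Q = "the door is locked" (F), P = "the package has arrived" (F).

Statement 1: Parsed as ~(~(~R -> S) -> ~N)

~R = ~T = F
~R -> S = F -> F = T
~(~R -> S) = ~T = F
~N = ~T = F
~(~R -> S) -> ~N = F -> F = T
~(~(~R -> S) -> ~N) = ~T = F
Hence Statement 1 is false.

Statement 2: In symbols: ~(((N -> S) nand Q) -> (~R xor (~P | R)))

N -> S = T -> F = F
(N -> S) nand Q = F nand F = T
~R = ~T = F
~P = ~F = T
~P | R = T | T = T
~R xor (~P | R) = F xor T = T
((N -> S) nand Q) -> (~R xor (~P | R)) = T -> T = T
~(((N -> S) nand Q) -> (~R xor (~P | R))) = ~T = F
Thus Statement 2 is false.

Statement 3: Formalization: ~((Q -> ~R) <-> S) nand (P nand ~N)

~R = ~T = F
Q -> ~R = F -> F = T
(Q -> ~R) <-> S = T <-> F = F
~((Q -> ~R) <-> S) = ~F = T
~N = ~T = F
P nand ~N = F nand F = T
~((Q -> ~R) <-> S) nand (P nand ~N) = T nand T = F
Thus Statement 3 is false.

Count: 0.

0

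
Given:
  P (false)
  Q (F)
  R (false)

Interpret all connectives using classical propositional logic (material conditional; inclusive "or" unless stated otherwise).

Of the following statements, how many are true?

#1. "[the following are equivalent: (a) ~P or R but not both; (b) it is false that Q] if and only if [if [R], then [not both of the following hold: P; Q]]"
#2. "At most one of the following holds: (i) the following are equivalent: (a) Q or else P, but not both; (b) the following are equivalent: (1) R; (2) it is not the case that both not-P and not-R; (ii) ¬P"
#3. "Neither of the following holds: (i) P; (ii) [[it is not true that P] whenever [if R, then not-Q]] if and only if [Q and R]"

3

#1: In symbols: ((¬P ⊕ R) ↔ ¬Q) ↔ (R → (P ↑ Q))

¬P = ¬F = T
¬P ⊕ R = T ⊕ F = T
¬Q = ¬F = T
(¬P ⊕ R) ↔ ¬Q = T ↔ T = T
P ↑ Q = F ↑ F = T
R → (P ↑ Q) = F → T = T
((¬P ⊕ R) ↔ ¬Q) ↔ (R → (P ↑ Q)) = T ↔ T = T
Hence #1 is true.

#2: Formalization: ((Q ⊕ P) ↔ (R ↔ (¬P ↑ ¬R))) ↑ ¬P

Q ⊕ P = F ⊕ F = F
¬P = ¬F = T
¬R = ¬F = T
¬P ↑ ¬R = T ↑ T = F
R ↔ (¬P ↑ ¬R) = F ↔ F = T
(Q ⊕ P) ↔ (R ↔ (¬P ↑ ¬R)) = F ↔ T = F
¬P = ¬F = T
((Q ⊕ P) ↔ (R ↔ (¬P ↑ ¬R))) ↑ ¬P = F ↑ T = T
Thus #2 is true.

#3: Parsed as P ↓ (((R → ¬Q) → ¬P) ↔ (Q ∧ R))

¬Q = ¬F = T
R → ¬Q = F → T = T
¬P = ¬F = T
(R → ¬Q) → ¬P = T → T = T
Q ∧ R = F ∧ F = F
((R → ¬Q) → ¬P) ↔ (Q ∧ R) = T ↔ F = F
P ↓ (((R → ¬Q) → ¬P) ↔ (Q ∧ R)) = F ↓ F = T
Hence #3 is true.

Count: 3.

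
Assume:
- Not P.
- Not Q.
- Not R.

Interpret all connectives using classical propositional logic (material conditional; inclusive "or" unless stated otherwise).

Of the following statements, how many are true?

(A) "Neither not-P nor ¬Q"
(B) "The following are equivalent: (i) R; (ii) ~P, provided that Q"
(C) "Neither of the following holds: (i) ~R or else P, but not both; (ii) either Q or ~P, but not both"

(A): In symbols: ¬P ↓ ¬Q

¬P = ¬F = T
¬Q = ¬F = T
¬P ↓ ¬Q = T ↓ T = F
Hence (A) is false.

(B): This is R ↔ (Q → ¬P).

¬P = ¬F = T
Q → ¬P = F → T = T
R ↔ (Q → ¬P) = F ↔ T = F
Hence (B) is false.

(C): Formalization: (¬R ⊕ P) ↓ (Q ⊕ ¬P)

¬R = ¬F = T
¬R ⊕ P = T ⊕ F = T
¬P = ¬F = T
Q ⊕ ¬P = F ⊕ T = T
(¬R ⊕ P) ↓ (Q ⊕ ¬P) = T ↓ T = F
Hence (C) is false.

0 of the 3 statements are true (none).

0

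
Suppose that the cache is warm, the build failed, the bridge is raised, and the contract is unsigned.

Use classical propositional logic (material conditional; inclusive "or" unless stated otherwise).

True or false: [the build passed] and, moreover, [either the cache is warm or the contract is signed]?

Let N = "the build passed" (F), V = "the cache is warm" (T), Q = "the contract is signed" (F).
Formalization: N & (V | Q)

V | Q = T | F = T
N & (V | Q) = F & T = F

False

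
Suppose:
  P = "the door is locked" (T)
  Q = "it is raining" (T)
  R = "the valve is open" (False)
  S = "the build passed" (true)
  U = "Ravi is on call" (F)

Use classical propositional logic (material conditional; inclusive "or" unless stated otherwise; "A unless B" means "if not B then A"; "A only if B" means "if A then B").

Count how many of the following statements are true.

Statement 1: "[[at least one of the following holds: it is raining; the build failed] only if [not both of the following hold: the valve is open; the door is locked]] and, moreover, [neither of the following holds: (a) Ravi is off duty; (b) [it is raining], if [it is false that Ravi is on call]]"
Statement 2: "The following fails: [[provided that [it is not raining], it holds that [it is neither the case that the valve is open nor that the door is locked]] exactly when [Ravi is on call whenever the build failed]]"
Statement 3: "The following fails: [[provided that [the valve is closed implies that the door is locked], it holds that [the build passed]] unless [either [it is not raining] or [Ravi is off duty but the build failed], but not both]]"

Statement 1: This is ((Q ∨ ¬S) → (R ↑ P)) ∧ (¬U ↓ (¬U → Q)).

¬S = ¬T = F
Q ∨ ¬S = T ∨ F = T
R ↑ P = F ↑ T = T
(Q ∨ ¬S) → (R ↑ P) = T → T = T
¬U = ¬F = T
¬U = ¬F = T
¬U → Q = T → T = T
¬U ↓ (¬U → Q) = T ↓ T = F
((Q ∨ ¬S) → (R ↑ P)) ∧ (¬U ↓ (¬U → Q)) = T ∧ F = F
Hence Statement 1 is false.

Statement 2: Parsed as ¬((¬Q → (R ↓ P)) ↔ (¬S → U))

¬Q = ¬T = F
R ↓ P = F ↓ T = F
¬Q → (R ↓ P) = F → F = T
¬S = ¬T = F
¬S → U = F → F = T
(¬Q → (R ↓ P)) ↔ (¬S → U) = T ↔ T = T
¬((¬Q → (R ↓ P)) ↔ (¬S → U)) = ¬T = F
So Statement 2 is false.

Statement 3: Formalization: ¬(((¬R → P) → S) ∨ (¬Q ⊕ (¬U ∧ ¬S)))

¬R = ¬F = T
¬R → P = T → T = T
(¬R → P) → S = T → T = T
¬Q = ¬T = F
¬U = ¬F = T
¬S = ¬T = F
¬U ∧ ¬S = T ∧ F = F
¬Q ⊕ (¬U ∧ ¬S) = F ⊕ F = F
((¬R → P) → S) ∨ (¬Q ⊕ (¬U ∧ ¬S)) = T ∨ F = T
¬(((¬R → P) → S) ∨ (¬Q ⊕ (¬U ∧ ¬S))) = ¬T = F
Hence Statement 3 is false.

0 of the 3 statements are true (none).

0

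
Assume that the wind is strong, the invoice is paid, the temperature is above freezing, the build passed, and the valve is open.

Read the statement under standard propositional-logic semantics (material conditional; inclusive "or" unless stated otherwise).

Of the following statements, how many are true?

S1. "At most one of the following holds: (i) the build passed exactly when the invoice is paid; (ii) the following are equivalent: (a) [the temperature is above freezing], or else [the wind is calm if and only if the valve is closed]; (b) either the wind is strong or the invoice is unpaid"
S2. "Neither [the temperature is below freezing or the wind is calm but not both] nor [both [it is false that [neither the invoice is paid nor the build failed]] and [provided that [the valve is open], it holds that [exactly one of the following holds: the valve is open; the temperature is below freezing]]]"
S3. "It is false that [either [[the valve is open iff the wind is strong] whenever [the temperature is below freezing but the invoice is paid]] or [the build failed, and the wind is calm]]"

0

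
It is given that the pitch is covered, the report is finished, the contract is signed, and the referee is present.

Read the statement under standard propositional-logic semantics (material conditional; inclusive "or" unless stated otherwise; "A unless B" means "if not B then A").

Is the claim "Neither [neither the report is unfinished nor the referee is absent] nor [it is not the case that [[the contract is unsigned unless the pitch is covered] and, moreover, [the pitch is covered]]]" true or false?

false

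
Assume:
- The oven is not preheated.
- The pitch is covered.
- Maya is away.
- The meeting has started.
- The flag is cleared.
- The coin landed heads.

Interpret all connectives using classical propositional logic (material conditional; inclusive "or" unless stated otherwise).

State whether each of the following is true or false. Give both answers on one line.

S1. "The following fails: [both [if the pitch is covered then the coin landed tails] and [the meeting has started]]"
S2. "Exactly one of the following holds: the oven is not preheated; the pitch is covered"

Let M = "the pitch is covered" (True), D = "the coin landed heads" (True), K = "the meeting has started" (True), Q = "the oven is preheated" (False).

S1: This is not ((M -> not D) and K).

not D = not True = False
M -> not D = True -> False = False
(M -> not D) and K = False and True = False
not ((M -> not D) and K) = not False = True
So S1 is true.

S2: In symbols: not Q xor M

not Q = not False = True
not Q xor M = True xor True = False
Hence S2 is false.

S1 T / S2 F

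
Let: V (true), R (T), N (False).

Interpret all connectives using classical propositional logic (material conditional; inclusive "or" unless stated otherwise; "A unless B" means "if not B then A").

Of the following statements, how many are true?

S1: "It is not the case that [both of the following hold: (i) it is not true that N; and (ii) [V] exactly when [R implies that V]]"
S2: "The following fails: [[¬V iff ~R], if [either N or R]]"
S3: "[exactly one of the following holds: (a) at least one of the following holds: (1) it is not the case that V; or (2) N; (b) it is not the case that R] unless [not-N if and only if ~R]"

S1: In symbols: not (not N and (V iff (R -> V)))

not N = not False = True
R -> V = True -> True = True
V iff (R -> V) = True iff True = True
not N and (V iff (R -> V)) = True and True = True
not (not N and (V iff (R -> V))) = not True = False
Thus S1 is false.

S2: Formalization: not ((N or R) -> (not V iff not R))

N or R = False or True = True
not V = not True = False
not R = not True = False
not V iff not R = False iff False = True
(N or R) -> (not V iff not R) = True -> True = True
not ((N or R) -> (not V iff not R)) = not True = False
So S2 is false.

S3: This is ((not V or N) xor not R) or (not N iff not R).

not V = not True = False
not V or N = False or False = False
not R = not True = False
(not V or N) xor not R = False xor False = False
not N = not False = True
not R = not True = False
not N iff not R = True iff False = False
((not V or N) xor not R) or (not N iff not R) = False or False = False
Thus S3 is false.

0 of the 3 statements are true (none).

0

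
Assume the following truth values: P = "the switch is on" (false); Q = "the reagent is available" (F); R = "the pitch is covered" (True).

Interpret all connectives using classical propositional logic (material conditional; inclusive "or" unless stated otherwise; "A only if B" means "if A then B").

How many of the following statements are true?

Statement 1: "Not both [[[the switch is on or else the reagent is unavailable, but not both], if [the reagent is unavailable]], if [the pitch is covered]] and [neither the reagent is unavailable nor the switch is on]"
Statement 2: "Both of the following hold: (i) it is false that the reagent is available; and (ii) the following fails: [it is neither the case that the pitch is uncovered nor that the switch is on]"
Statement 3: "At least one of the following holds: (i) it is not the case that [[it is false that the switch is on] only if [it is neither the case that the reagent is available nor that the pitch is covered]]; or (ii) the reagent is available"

2

Statement 1: Parsed as (R -> (not Q -> (P xor not Q))) nand (not Q nor P)

not Q = not False = True
not Q = not False = True
P xor not Q = False xor True = True
not Q -> (P xor not Q) = True -> True = True
R -> (not Q -> (P xor not Q)) = True -> True = True
not Q = not False = True
not Q nor P = True nor False = False
(R -> (not Q -> (P xor not Q))) nand (not Q nor P) = True nand False = True
Hence Statement 1 is true.

Statement 2: In symbols: not Q and not (not R nor P)

not Q = not False = True
not R = not True = False
not R nor P = False nor False = True
not (not R nor P) = not True = False
not Q and not (not R nor P) = True and False = False
Thus Statement 2 is false.

Statement 3: In symbols: not (not P -> (Q nor R)) or Q

not P = not False = True
Q nor R = False nor True = False
not P -> (Q nor R) = True -> False = False
not (not P -> (Q nor R)) = not False = True
not (not P -> (Q nor R)) or Q = True or False = True
So Statement 3 is true.

2 of the 3 statements are true (Statement 1, Statement 3).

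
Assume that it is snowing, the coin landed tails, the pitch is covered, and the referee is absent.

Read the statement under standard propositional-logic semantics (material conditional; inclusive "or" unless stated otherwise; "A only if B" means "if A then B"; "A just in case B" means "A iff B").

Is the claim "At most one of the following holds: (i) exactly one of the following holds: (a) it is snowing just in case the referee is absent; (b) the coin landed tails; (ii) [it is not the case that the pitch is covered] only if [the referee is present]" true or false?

Let S = "it is snowing" (T), R = "the referee is present" (F), N = "the coin landed heads" (F), P = "the pitch is covered" (T).
In symbols: ((S ↔ ¬R) ⊕ ¬N) ↑ (¬P → R)

¬R = ¬F = T
S ↔ ¬R = T ↔ T = T
¬N = ¬F = T
(S ↔ ¬R) ⊕ ¬N = T ⊕ T = F
¬P = ¬T = F
¬P → R = F → F = T
((S ↔ ¬R) ⊕ ¬N) ↑ (¬P → R) = F ↑ T = T

True.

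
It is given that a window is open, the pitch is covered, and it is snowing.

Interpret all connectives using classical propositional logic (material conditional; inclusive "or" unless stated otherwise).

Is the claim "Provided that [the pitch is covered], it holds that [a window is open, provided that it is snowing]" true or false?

Let Q = "the pitch is covered" (T), R = "it is snowing" (T), P = "a window is open" (T).
Parsed as Q -> (R -> P)

R -> P = T -> T = T
Q -> (R -> P) = T -> T = T

True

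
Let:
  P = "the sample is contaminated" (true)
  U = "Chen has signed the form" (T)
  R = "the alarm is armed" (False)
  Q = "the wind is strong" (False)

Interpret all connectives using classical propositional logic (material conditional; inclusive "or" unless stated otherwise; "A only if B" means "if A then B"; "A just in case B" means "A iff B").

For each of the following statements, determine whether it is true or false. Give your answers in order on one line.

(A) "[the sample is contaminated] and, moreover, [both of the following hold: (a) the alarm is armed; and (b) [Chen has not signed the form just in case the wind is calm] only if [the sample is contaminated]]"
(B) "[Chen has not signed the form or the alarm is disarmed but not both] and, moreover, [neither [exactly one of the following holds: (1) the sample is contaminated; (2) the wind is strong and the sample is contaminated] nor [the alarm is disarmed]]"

(A): Formalization: P and (R and ((not U iff not Q) -> P))

not U = not True = False
not Q = not False = True
not U iff not Q = False iff True = False
(not U iff not Q) -> P = False -> True = True
R and ((not U iff not Q) -> P) = False and True = False
P and (R and ((not U iff not Q) -> P)) = True and False = False
Thus (A) is false.

(B): Formalization: (not U xor not R) and ((P xor (Q and P)) nor not R)

not U = not True = False
not R = not False = True
not U xor not R = False xor True = True
Q and P = False and True = False
P xor (Q and P) = True xor False = True
not R = not False = True
(P xor (Q and P)) nor not R = True nor True = False
(not U xor not R) and ((P xor (Q and P)) nor not R) = True and False = False
Thus (B) is false.

(A) false, (B) false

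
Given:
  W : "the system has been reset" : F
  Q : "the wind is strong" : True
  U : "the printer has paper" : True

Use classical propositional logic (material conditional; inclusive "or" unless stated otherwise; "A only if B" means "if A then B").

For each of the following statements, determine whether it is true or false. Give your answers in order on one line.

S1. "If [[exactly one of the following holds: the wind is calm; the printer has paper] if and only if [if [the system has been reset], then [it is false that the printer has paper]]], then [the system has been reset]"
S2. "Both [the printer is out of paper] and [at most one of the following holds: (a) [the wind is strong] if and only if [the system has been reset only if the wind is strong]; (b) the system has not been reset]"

S1 false, S2 false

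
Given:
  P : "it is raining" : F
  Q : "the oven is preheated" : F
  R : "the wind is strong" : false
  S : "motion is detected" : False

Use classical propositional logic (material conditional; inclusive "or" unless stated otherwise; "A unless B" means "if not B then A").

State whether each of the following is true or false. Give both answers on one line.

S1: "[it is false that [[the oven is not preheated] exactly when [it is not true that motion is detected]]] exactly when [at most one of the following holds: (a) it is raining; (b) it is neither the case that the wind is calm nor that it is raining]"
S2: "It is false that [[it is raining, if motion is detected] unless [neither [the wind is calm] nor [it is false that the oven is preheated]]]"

S1 F; S2 F

S1: Formalization: not (not Q iff not S) iff (P nand (not R nor P))

not Q = not False = True
not S = not False = True
not Q iff not S = True iff True = True
not (not Q iff not S) = not True = False
not R = not False = True
not R nor P = True nor False = False
P nand (not R nor P) = False nand False = True
not (not Q iff not S) iff (P nand (not R nor P)) = False iff True = False
Hence S1 is false.

S2: In symbols: not ((S -> P) or (not R nor not Q))

S -> P = False -> False = True
not R = not False = True
not Q = not False = True
not R nor not Q = True nor True = False
(S -> P) or (not R nor not Q) = True or False = True
not ((S -> P) or (not R nor not Q)) = not True = False
Thus S2 is false.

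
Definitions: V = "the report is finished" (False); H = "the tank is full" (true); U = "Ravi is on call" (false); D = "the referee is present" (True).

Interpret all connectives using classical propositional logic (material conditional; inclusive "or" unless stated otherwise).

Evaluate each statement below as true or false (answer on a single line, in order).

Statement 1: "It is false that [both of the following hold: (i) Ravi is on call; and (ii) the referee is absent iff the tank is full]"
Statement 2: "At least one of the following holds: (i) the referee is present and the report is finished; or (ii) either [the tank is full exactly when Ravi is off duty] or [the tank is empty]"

Statement 1: In symbols: not (U and (not D iff H))

not D = not True = False
not D iff H = False iff True = False
U and (not D iff H) = False and False = False
not (U and (not D iff H)) = not False = True
Thus Statement 1 is true.

Statement 2: This is (D and V) or ((H iff not U) or not H).

D and V = True and False = False
not U = not False = True
H iff not U = True iff True = True
not H = not True = False
(H iff not U) or not H = True or False = True
(D and V) or ((H iff not U) or not H) = False or True = True
So Statement 2 is true.

Statement 1 T; Statement 2 T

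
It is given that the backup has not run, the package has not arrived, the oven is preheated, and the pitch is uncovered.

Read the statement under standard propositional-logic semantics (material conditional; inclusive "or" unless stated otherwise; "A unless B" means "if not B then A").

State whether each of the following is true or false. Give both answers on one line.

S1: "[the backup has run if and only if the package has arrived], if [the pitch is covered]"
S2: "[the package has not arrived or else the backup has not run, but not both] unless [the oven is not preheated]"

S1 True / S2 False

Let K = "the pitch is covered" (F), D = "the backup has run" (F), Q = "the package has arrived" (F), P = "the oven is preheated" (T).

S1: In symbols: K -> (D <-> Q)

D <-> Q = F <-> F = T
K -> (D <-> Q) = F -> T = T
Thus S1 is true.

S2: Formalization: (~Q xor ~D) | ~P

~Q = ~F = T
~D = ~F = T
~Q xor ~D = T xor T = F
~P = ~T = F
(~Q xor ~D) | ~P = F | F = F
So S2 is false.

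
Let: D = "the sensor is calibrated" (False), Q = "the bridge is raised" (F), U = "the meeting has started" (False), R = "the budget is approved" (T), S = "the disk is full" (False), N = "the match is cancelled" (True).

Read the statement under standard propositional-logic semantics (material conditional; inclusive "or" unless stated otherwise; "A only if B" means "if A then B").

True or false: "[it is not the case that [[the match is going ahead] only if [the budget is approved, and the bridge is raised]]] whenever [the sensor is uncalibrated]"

Values: D=False, N=True, R=True, Q=False.
Formalization: not D -> not (not N -> (R and Q))

not D = not False = True
not N = not True = False
R and Q = True and False = False
not N -> (R and Q) = False -> False = True
not (not N -> (R and Q)) = not True = False
not D -> not (not N -> (R and Q)) = True -> False = False

false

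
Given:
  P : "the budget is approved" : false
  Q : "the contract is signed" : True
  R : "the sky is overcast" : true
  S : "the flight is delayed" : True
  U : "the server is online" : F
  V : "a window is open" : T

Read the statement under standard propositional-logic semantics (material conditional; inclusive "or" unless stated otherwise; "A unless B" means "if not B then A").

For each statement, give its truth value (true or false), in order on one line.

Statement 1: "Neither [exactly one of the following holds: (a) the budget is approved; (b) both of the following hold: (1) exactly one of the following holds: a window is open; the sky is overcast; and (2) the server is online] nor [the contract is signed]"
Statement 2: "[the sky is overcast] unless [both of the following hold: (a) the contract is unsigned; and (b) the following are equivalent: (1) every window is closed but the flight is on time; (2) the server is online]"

Statement 1 false, Statement 2 true

Statement 1: In symbols: (P ⊕ ((V ⊕ R) ∧ U)) ↓ Q

V ⊕ R = T ⊕ T = F
(V ⊕ R) ∧ U = F ∧ F = F
P ⊕ ((V ⊕ R) ∧ U) = F ⊕ F = F
(P ⊕ ((V ⊕ R) ∧ U)) ↓ Q = F ↓ T = F
Thus Statement 1 is false.

Statement 2: Formalization: R ∨ (¬Q ∧ ((¬V ∧ ¬S) ↔ U))

¬Q = ¬T = F
¬V = ¬T = F
¬S = ¬T = F
¬V ∧ ¬S = F ∧ F = F
(¬V ∧ ¬S) ↔ U = F ↔ F = T
¬Q ∧ ((¬V ∧ ¬S) ↔ U) = F ∧ T = F
R ∨ (¬Q ∧ ((¬V ∧ ¬S) ↔ U)) = T ∨ F = T
So Statement 2 is true.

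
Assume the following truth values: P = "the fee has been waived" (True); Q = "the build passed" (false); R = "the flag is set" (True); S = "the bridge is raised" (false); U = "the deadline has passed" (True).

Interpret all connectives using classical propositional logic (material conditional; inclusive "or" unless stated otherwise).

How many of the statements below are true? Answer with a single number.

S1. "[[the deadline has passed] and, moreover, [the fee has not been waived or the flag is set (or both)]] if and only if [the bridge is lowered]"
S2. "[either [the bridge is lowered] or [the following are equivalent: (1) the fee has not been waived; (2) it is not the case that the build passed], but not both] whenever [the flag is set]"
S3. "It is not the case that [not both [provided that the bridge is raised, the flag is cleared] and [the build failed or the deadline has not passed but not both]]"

3

S1: Formalization: (U ∧ (¬P ∨ R)) ↔ ¬S

¬P = ¬T = F
¬P ∨ R = F ∨ T = T
U ∧ (¬P ∨ R) = T ∧ T = T
¬S = ¬F = T
(U ∧ (¬P ∨ R)) ↔ ¬S = T ↔ T = T
Thus S1 is true.

S2: In symbols: R → (¬S ⊕ (¬P ↔ ¬Q))

¬S = ¬F = T
¬P = ¬T = F
¬Q = ¬F = T
¬P ↔ ¬Q = F ↔ T = F
¬S ⊕ (¬P ↔ ¬Q) = T ⊕ F = T
R → (¬S ⊕ (¬P ↔ ¬Q)) = T → T = T
So S2 is true.

S3: Formalization: ¬((S → ¬R) ↑ (¬Q ⊕ ¬U))

¬R = ¬T = F
S → ¬R = F → F = T
¬Q = ¬F = T
¬U = ¬T = F
¬Q ⊕ ¬U = T ⊕ F = T
(S → ¬R) ↑ (¬Q ⊕ ¬U) = T ↑ T = F
¬((S → ¬R) ↑ (¬Q ⊕ ¬U)) = ¬F = T
Hence S3 is true.

3 of the 3 statements are true (S1, S2, S3).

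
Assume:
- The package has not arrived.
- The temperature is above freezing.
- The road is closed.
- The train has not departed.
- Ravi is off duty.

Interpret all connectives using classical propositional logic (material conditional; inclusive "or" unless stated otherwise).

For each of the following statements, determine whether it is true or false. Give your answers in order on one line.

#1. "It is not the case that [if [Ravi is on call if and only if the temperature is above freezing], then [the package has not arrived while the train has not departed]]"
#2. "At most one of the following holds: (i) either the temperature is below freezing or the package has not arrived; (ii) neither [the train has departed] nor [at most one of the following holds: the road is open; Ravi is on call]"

#1 false / #2 true

Let W = "Ravi is on call" (False), Q = "the temperature is below freezing" (False), N = "the package has arrived" (False), K = "the train has departed" (False), M = "the road is closed" (True).

#1: Parsed as not ((W iff not Q) -> (not N and not K))

not Q = not False = True
W iff not Q = False iff True = False
not N = not False = True
not K = not False = True
not N and not K = True and True = True
(W iff not Q) -> (not N and not K) = False -> True = True
not ((W iff not Q) -> (not N and not K)) = not True = False
Hence #1 is false.

#2: Parsed as (Q or not N) nand (K nor (not M nand W))

not N = not False = True
Q or not N = False or True = True
not M = not True = False
not M nand W = False nand False = True
K nor (not M nand W) = False nor True = False
(Q or not N) nand (K nor (not M nand W)) = True nand False = True
Hence #2 is true.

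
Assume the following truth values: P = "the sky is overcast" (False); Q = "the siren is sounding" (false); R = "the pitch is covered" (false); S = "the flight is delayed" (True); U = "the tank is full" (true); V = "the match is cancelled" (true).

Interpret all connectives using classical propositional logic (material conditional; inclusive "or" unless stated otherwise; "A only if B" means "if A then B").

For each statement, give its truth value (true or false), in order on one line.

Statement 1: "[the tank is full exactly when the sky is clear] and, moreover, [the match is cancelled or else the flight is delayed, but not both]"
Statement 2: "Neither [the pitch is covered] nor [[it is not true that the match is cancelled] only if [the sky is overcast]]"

Statement 1 F; Statement 2 F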